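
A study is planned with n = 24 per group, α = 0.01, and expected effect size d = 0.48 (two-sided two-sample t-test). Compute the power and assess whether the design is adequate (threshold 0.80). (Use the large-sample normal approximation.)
Power ≈ 0.18; the study is underpowered (power < 0.80)

Power calculation (two-sample t-test, normal approximation):
z_β = d · √(n/2) - z_{α/2}
z_β = 0.48 · √(24/2) - 2.576
z_β = 0.48 · 3.464 - 2.576
z_β = -0.913

Power = Φ(z_β) = Φ(-0.913) ≈ 0.181

Effect size d = 0.48 is small by Cohen's convention (0.2/0.5/0.8).

Threshold: power ≥ 0.80 is conventionally adequate.
Power ≈ 0.18 → the study is underpowered (power < 0.80).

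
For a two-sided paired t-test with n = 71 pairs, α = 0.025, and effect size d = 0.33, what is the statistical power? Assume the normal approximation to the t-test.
Power ≈ 0.71

Power calculation (paired t-test, normal approximation):
z_β = d · √n - z_{α/2}
z_β = 0.33 · √71 - 2.241
z_β = 0.33 · 8.426 - 2.241
z_β = 0.539

Power = Φ(z_β) = Φ(0.539) ≈ 0.705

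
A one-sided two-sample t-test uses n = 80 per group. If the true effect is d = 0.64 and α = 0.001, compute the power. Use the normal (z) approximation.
Power ≈ 0.83

Power calculation (two-sample t-test, normal approximation):
z_β = d · √(n/2) - z_α
z_β = 0.64 · √(80/2) - 3.090
z_β = 0.64 · 6.325 - 3.090
z_β = 0.957

Power = Φ(z_β) = Φ(0.957) ≈ 0.831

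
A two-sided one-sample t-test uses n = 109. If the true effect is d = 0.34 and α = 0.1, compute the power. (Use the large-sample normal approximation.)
Power ≈ 0.97

Power calculation (one-sample t-test, normal approximation):
z_β = d · √n - z_{α/2}
z_β = 0.34 · √109 - 1.645
z_β = 0.34 · 10.440 - 1.645
z_β = 1.905

Power = Φ(z_β) = Φ(1.905) ≈ 0.972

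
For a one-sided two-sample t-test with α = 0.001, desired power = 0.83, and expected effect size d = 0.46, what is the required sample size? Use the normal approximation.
n = 155 per group

Sample size formula (two-sample t-test, normal approximation):
n = 2 · ((z_α + z_β) / d)²

z_α = 3.090 (for α = 0.001, one-sided)
z_β = 0.954 (for power = 0.83)
d = 0.46

n = 2 · ((3.090 + 0.954) / 0.46)²
n = 2 · (8.791)²
n ≈ 154.56
Round up to the next whole number: n = 155 per group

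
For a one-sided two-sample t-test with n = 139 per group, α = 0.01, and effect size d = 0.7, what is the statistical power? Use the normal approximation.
Power ≈ 1.00

Power calculation (two-sample t-test, normal approximation):
z_β = d · √(n/2) - z_α
z_β = 0.7 · √(139/2) - 2.326
z_β = 0.7 · 8.337 - 2.326
z_β = 3.509

Power = Φ(z_β) = Φ(3.509) ≈ 1.000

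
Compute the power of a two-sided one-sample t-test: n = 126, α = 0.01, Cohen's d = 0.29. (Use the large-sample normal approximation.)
Power ≈ 0.75

Power calculation (one-sample t-test, normal approximation):
z_β = d · √n - z_{α/2}
z_β = 0.29 · √126 - 2.576
z_β = 0.29 · 11.225 - 2.576
z_β = 0.679

Power = Φ(z_β) = Φ(0.679) ≈ 0.752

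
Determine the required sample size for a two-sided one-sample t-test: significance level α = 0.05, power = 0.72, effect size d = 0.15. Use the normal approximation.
n = 288

Sample size formula (one-sample t-test, normal approximation):
n = ((z_{α/2} + z_β) / d)²

z_{α/2} = 1.960 (for α = 0.05, two-sided)
z_β = 0.583 (for power = 0.72)
d = 0.15

n = ((1.960 + 0.583) / 0.15)²
n = (16.953)²
n ≈ 287.40
Round up to the next whole number: n = 288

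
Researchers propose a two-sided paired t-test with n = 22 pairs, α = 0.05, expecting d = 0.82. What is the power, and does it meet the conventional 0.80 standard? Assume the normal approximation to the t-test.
Power ≈ 0.97; the study is adequately powered (power ≥ 0.80)

Power calculation (paired t-test, normal approximation):
z_β = d · √n - z_{α/2}
z_β = 0.82 · √22 - 1.960
z_β = 0.82 · 4.690 - 1.960
z_β = 1.886

Power = Φ(z_β) = Φ(1.886) ≈ 0.970

Effect size d = 0.82 is large by Cohen's convention (0.2/0.5/0.8).

Threshold: power ≥ 0.80 is conventionally adequate.
Power ≈ 0.97 → the study is adequately powered (power ≥ 0.80).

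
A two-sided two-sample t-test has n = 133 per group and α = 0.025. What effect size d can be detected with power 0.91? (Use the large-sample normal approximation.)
d ≈ 0.44

Minimum detectable effect (two-sample t-test, normal approximation):
d = (z_{α/2} + z_β) / √(n/2)
d = (2.241 + 1.341) / √(133/2)
d = 3.582 / 8.155
d ≈ 0.44

By Cohen's convention (0.2 small / 0.5 medium / 0.8 large): small effect.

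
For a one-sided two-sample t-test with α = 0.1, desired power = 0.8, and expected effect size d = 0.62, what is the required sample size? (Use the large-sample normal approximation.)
n = 24 per group

Sample size formula (two-sample t-test, normal approximation):
n = 2 · ((z_α + z_β) / d)²

z_α = 1.282 (for α = 0.1, one-sided)
z_β = 0.842 (for power = 0.8)
d = 0.62

n = 2 · ((1.282 + 0.842) / 0.62)²
n = 2 · (3.426)²
n ≈ 23.47
Round up to the next whole number: n = 24 per group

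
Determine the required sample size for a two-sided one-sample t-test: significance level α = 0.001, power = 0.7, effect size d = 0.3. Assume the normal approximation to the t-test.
n = 162

Sample size formula (one-sample t-test, normal approximation):
n = ((z_{α/2} + z_β) / d)²

z_{α/2} = 3.291 (for α = 0.001, two-sided)
z_β = 0.524 (for power = 0.7)
d = 0.3

n = ((3.291 + 0.524) / 0.3)²
n = (12.717)²
n ≈ 161.72
Round up to the next whole number: n = 162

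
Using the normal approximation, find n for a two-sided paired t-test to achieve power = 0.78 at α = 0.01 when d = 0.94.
n = 13 pairs

Sample size formula (paired t-test, normal approximation):
n = ((z_{α/2} + z_β) / d)²

z_{α/2} = 2.576 (for α = 0.01, two-sided)
z_β = 0.772 (for power = 0.78)
d = 0.94

n = ((2.576 + 0.772) / 0.94)²
n = (3.562)²
n ≈ 12.69
Round up to the next whole number: n = 13 pairs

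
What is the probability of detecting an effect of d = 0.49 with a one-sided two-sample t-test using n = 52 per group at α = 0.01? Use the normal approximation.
Power ≈ 0.57

Power calculation (two-sample t-test, normal approximation):
z_β = d · √(n/2) - z_α
z_β = 0.49 · √(52/2) - 2.326
z_β = 0.49 · 5.099 - 2.326
z_β = 0.172

Power = Φ(z_β) = Φ(0.172) ≈ 0.568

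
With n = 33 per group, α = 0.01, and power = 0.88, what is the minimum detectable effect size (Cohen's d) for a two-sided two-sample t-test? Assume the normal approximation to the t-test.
d ≈ 0.92

Minimum detectable effect (two-sample t-test, normal approximation):
d = (z_{α/2} + z_β) / √(n/2)
d = (2.576 + 1.175) / √(33/2)
d = 3.751 / 4.062
d ≈ 0.92

By Cohen's convention (0.2 small / 0.5 medium / 0.8 large): large effect.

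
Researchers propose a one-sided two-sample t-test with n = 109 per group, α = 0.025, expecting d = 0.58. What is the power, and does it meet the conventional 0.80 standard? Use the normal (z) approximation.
Power ≈ 0.99; the study is adequately powered (power ≥ 0.80)

Power calculation (two-sample t-test, normal approximation):
z_β = d · √(n/2) - z_α
z_β = 0.58 · √(109/2) - 1.960
z_β = 0.58 · 7.382 - 1.960
z_β = 2.322

Power = Φ(z_β) = Φ(2.322) ≈ 0.990

Effect size d = 0.58 is medium by Cohen's convention (0.2/0.5/0.8).

Threshold: power ≥ 0.80 is conventionally adequate.
Power ≈ 0.99 → the study is adequately powered (power ≥ 0.80).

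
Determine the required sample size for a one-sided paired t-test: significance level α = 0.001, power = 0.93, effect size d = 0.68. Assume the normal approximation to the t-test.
n = 46 pairs

Sample size formula (paired t-test, normal approximation):
n = ((z_α + z_β) / d)²

z_α = 3.090 (for α = 0.001, one-sided)
z_β = 1.476 (for power = 0.93)
d = 0.68

n = ((3.090 + 1.476) / 0.68)²
n = (6.715)²
n ≈ 45.09
Round up to the next whole number: n = 46 pairs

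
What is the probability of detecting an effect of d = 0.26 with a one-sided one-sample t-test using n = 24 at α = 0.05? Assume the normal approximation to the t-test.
Power ≈ 0.36

Power calculation (one-sample t-test, normal approximation):
z_β = d · √n - z_α
z_β = 0.26 · √24 - 1.645
z_β = 0.26 · 4.899 - 1.645
z_β = -0.371

Power = Φ(z_β) = Φ(-0.371) ≈ 0.355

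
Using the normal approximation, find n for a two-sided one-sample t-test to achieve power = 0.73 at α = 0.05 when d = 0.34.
n = 58

Sample size formula (one-sample t-test, normal approximation):
n = ((z_{α/2} + z_β) / d)²

z_{α/2} = 1.960 (for α = 0.05, two-sided)
z_β = 0.613 (for power = 0.73)
d = 0.34

n = ((1.960 + 0.613) / 0.34)²
n = (7.568)²
n ≈ 57.27
Round up to the next whole number: n = 58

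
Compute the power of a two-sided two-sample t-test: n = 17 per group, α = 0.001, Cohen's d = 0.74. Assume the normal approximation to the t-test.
Power ≈ 0.13

Power calculation (two-sample t-test, normal approximation):
z_β = d · √(n/2) - z_{α/2}
z_β = 0.74 · √(17/2) - 3.291
z_β = 0.74 · 2.915 - 3.291
z_β = -1.133

Power = Φ(z_β) = Φ(-1.133) ≈ 0.129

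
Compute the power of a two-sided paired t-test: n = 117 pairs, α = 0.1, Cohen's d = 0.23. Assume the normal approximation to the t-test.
Power ≈ 0.80

Power calculation (paired t-test, normal approximation):
z_β = d · √n - z_{α/2}
z_β = 0.23 · √117 - 1.645
z_β = 0.23 · 10.817 - 1.645
z_β = 0.843

Power = Φ(z_β) = Φ(0.843) ≈ 0.800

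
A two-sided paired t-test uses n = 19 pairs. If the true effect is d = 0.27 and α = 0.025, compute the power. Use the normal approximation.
Power ≈ 0.14

Power calculation (paired t-test, normal approximation):
z_β = d · √n - z_{α/2}
z_β = 0.27 · √19 - 2.241
z_β = 0.27 · 4.359 - 2.241
z_β = -1.065

Power = Φ(z_β) = Φ(-1.065) ≈ 0.144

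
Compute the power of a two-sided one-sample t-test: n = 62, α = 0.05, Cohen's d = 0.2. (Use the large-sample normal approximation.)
Power ≈ 0.35

Power calculation (one-sample t-test, normal approximation):
z_β = d · √n - z_{α/2}
z_β = 0.2 · √62 - 1.960
z_β = 0.2 · 7.874 - 1.960
z_β = -0.385

Power = Φ(z_β) = Φ(-0.385) ≈ 0.350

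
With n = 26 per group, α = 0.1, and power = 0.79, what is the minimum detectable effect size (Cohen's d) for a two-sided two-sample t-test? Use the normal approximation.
d ≈ 0.68

Minimum detectable effect (two-sample t-test, normal approximation):
d = (z_{α/2} + z_β) / √(n/2)
d = (1.645 + 0.806) / √(26/2)
d = 2.451 / 3.606
d ≈ 0.68

By Cohen's convention (0.2 small / 0.5 medium / 0.8 large): medium effect.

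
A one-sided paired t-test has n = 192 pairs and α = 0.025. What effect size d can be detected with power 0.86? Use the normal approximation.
d ≈ 0.22

Minimum detectable effect (paired t-test, normal approximation):
d = (z_α + z_β) / √n
d = (1.960 + 1.080) / √192
d = 3.040 / 13.856
d ≈ 0.22

By Cohen's convention (0.2 small / 0.5 medium / 0.8 large): small effect.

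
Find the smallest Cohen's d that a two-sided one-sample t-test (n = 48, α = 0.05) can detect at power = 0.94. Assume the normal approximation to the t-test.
d ≈ 0.51

Minimum detectable effect (one-sample t-test, normal approximation):
d = (z_{α/2} + z_β) / √n
d = (1.960 + 1.555) / √48
d = 3.515 / 6.928
d ≈ 0.51

By Cohen's convention (0.2 small / 0.5 medium / 0.8 large): medium effect.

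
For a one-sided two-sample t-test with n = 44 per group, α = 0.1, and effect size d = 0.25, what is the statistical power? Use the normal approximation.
Power ≈ 0.46

Power calculation (two-sample t-test, normal approximation):
z_β = d · √(n/2) - z_α
z_β = 0.25 · √(44/2) - 1.282
z_β = 0.25 · 4.690 - 1.282
z_β = -0.109

Power = Φ(z_β) = Φ(-0.109) ≈ 0.457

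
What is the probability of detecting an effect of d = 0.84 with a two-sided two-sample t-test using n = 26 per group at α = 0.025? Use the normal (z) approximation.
Power ≈ 0.78

Power calculation (two-sample t-test, normal approximation):
z_β = d · √(n/2) - z_{α/2}
z_β = 0.84 · √(26/2) - 2.241
z_β = 0.84 · 3.606 - 2.241
z_β = 0.787

Power = Φ(z_β) = Φ(0.787) ≈ 0.784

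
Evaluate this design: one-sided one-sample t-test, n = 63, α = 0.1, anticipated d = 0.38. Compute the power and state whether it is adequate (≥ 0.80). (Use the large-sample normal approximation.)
Power ≈ 0.96; the study is adequately powered (power ≥ 0.80)

Power calculation (one-sample t-test, normal approximation):
z_β = d · √n - z_α
z_β = 0.38 · √63 - 1.282
z_β = 0.38 · 7.937 - 1.282
z_β = 1.735

Power = Φ(z_β) = Φ(1.735) ≈ 0.959

Effect size d = 0.38 is small by Cohen's convention (0.2/0.5/0.8).

Threshold: power ≥ 0.80 is conventionally adequate.
Power ≈ 0.96 → the study is adequately powered (power ≥ 0.80).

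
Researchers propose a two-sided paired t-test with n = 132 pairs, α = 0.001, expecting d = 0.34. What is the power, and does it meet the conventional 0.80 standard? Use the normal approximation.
Power ≈ 0.73; the study is underpowered (power < 0.80)

Power calculation (paired t-test, normal approximation):
z_β = d · √n - z_{α/2}
z_β = 0.34 · √132 - 3.291
z_β = 0.34 · 11.489 - 3.291
z_β = 0.616

Power = Φ(z_β) = Φ(0.616) ≈ 0.731

Effect size d = 0.34 is small by Cohen's convention (0.2/0.5/0.8).

Threshold: power ≥ 0.80 is conventionally adequate.
Power ≈ 0.73 → the study is underpowered (power < 0.80).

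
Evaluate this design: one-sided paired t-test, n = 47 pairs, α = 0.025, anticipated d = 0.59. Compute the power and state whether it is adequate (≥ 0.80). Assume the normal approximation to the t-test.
Power ≈ 0.98; the study is adequately powered (power ≥ 0.80)

Power calculation (paired t-test, normal approximation):
z_β = d · √n - z_α
z_β = 0.59 · √47 - 1.960
z_β = 0.59 · 6.856 - 1.960
z_β = 2.085

Power = Φ(z_β) = Φ(2.085) ≈ 0.981

Effect size d = 0.59 is medium by Cohen's convention (0.2/0.5/0.8).

Threshold: power ≥ 0.80 is conventionally adequate.
Power ≈ 0.98 → the study is adequately powered (power ≥ 0.80).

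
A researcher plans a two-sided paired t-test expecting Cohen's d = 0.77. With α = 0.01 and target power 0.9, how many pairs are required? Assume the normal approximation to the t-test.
n = 26 pairs

Sample size formula (paired t-test, normal approximation):
n = ((z_{α/2} + z_β) / d)²

z_{α/2} = 2.576 (for α = 0.01, two-sided)
z_β = 1.282 (for power = 0.9)
d = 0.77

n = ((2.576 + 1.282) / 0.77)²
n = (5.010)²
n ≈ 25.10
Round up to the next whole number: n = 26 pairs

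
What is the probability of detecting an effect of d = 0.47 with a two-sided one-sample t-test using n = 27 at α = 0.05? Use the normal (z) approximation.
Power ≈ 0.69

Power calculation (one-sample t-test, normal approximation):
z_β = d · √n - z_{α/2}
z_β = 0.47 · √27 - 1.960
z_β = 0.47 · 5.196 - 1.960
z_β = 0.482

Power = Φ(z_β) = Φ(0.482) ≈ 0.685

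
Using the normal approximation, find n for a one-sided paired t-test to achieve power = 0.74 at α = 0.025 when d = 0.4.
n = 43 pairs

Sample size formula (paired t-test, normal approximation):
n = ((z_α + z_β) / d)²

z_α = 1.960 (for α = 0.025, one-sided)
z_β = 0.643 (for power = 0.74)
d = 0.4

n = ((1.960 + 0.643) / 0.4)²
n = (6.508)²
n ≈ 42.35
Round up to the next whole number: n = 43 pairs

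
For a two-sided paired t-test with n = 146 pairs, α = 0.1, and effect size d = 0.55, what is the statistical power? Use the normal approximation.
Power ≈ 1.00

Power calculation (paired t-test, normal approximation):
z_β = d · √n - z_{α/2}
z_β = 0.55 · √146 - 1.645
z_β = 0.55 · 12.083 - 1.645
z_β = 5.001

Power = Φ(z_β) = Φ(5.001) ≈ 1.000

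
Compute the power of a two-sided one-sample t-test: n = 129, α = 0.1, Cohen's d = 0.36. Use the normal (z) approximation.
Power ≈ 0.99

Power calculation (one-sample t-test, normal approximation):
z_β = d · √n - z_{α/2}
z_β = 0.36 · √129 - 1.645
z_β = 0.36 · 11.358 - 1.645
z_β = 2.444

Power = Φ(z_β) = Φ(2.444) ≈ 0.993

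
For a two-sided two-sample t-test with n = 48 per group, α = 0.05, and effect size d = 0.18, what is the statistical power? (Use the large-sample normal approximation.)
Power ≈ 0.14

Power calculation (two-sample t-test, normal approximation):
z_β = d · √(n/2) - z_{α/2}
z_β = 0.18 · √(48/2) - 1.960
z_β = 0.18 · 4.899 - 1.960
z_β = -1.078

Power = Φ(z_β) = Φ(-1.078) ≈ 0.140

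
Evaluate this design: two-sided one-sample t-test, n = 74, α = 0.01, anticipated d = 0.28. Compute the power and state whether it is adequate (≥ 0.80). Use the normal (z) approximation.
Power ≈ 0.43; the study is underpowered (power < 0.80)

Power calculation (one-sample t-test, normal approximation):
z_β = d · √n - z_{α/2}
z_β = 0.28 · √74 - 2.576
z_β = 0.28 · 8.602 - 2.576
z_β = -0.167

Power = Φ(z_β) = Φ(-0.167) ≈ 0.434

Effect size d = 0.28 is small by Cohen's convention (0.2/0.5/0.8).

Threshold: power ≥ 0.80 is conventionally adequate.
Power ≈ 0.43 → the study is underpowered (power < 0.80).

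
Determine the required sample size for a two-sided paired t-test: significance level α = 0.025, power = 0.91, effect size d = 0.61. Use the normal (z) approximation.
n = 35 pairs

Sample size formula (paired t-test, normal approximation):
n = ((z_{α/2} + z_β) / d)²

z_{α/2} = 2.241 (for α = 0.025, two-sided)
z_β = 1.341 (for power = 0.91)
d = 0.61

n = ((2.241 + 1.341) / 0.61)²
n = (5.872)²
n ≈ 34.48
Round up to the next whole number: n = 35 pairs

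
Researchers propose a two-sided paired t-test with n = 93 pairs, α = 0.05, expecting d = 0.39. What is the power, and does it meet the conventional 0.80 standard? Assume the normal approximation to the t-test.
Power ≈ 0.96; the study is adequately powered (power ≥ 0.80)

Power calculation (paired t-test, normal approximation):
z_β = d · √n - z_{α/2}
z_β = 0.39 · √93 - 1.960
z_β = 0.39 · 9.644 - 1.960
z_β = 1.801

Power = Φ(z_β) = Φ(1.801) ≈ 0.964

Effect size d = 0.39 is small by Cohen's convention (0.2/0.5/0.8).

Threshold: power ≥ 0.80 is conventionally adequate.
Power ≈ 0.96 → the study is adequately powered (power ≥ 0.80).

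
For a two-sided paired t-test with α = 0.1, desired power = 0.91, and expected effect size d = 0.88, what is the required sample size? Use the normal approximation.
n = 12 pairs

Sample size formula (paired t-test, normal approximation):
n = ((z_{α/2} + z_β) / d)²

z_{α/2} = 1.645 (for α = 0.1, two-sided)
z_β = 1.341 (for power = 0.91)
d = 0.88

n = ((1.645 + 1.341) / 0.88)²
n = (3.393)²
n ≈ 11.51
Round up to the next whole number: n = 12 pairs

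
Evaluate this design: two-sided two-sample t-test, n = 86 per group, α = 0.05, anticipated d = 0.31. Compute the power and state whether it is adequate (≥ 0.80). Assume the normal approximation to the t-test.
Power ≈ 0.53; the study is underpowered (power < 0.80)

Power calculation (two-sample t-test, normal approximation):
z_β = d · √(n/2) - z_{α/2}
z_β = 0.31 · √(86/2) - 1.960
z_β = 0.31 · 6.557 - 1.960
z_β = 0.073

Power = Φ(z_β) = Φ(0.073) ≈ 0.529

Effect size d = 0.31 is small by Cohen's convention (0.2/0.5/0.8).

Threshold: power ≥ 0.80 is conventionally adequate.
Power ≈ 0.53 → the study is underpowered (power < 0.80).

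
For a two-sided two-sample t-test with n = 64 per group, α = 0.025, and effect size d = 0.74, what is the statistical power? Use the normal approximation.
Power ≈ 0.97

Power calculation (two-sample t-test, normal approximation):
z_β = d · √(n/2) - z_{α/2}
z_β = 0.74 · √(64/2) - 2.241
z_β = 0.74 · 5.657 - 2.241
z_β = 1.945

Power = Φ(z_β) = Φ(1.945) ≈ 0.974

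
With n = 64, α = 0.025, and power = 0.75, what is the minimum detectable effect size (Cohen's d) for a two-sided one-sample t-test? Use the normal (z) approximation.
d ≈ 0.36

Minimum detectable effect (one-sample t-test, normal approximation):
d = (z_{α/2} + z_β) / √n
d = (2.241 + 0.674) / √64
d = 2.916 / 8.000
d ≈ 0.36

By Cohen's convention (0.2 small / 0.5 medium / 0.8 large): small effect.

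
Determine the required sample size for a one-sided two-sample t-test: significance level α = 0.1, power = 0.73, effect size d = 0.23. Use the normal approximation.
n = 136 per group

Sample size formula (two-sample t-test, normal approximation):
n = 2 · ((z_α + z_β) / d)²

z_α = 1.282 (for α = 0.1, one-sided)
z_β = 0.613 (for power = 0.73)
d = 0.23

n = 2 · ((1.282 + 0.613) / 0.23)²
n = 2 · (8.239)²
n ≈ 135.76
Round up to the next whole number: n = 136 per group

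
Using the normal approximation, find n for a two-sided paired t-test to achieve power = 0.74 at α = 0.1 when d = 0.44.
n = 28 pairs

Sample size formula (paired t-test, normal approximation):
n = ((z_{α/2} + z_β) / d)²

z_{α/2} = 1.645 (for α = 0.1, two-sided)
z_β = 0.643 (for power = 0.74)
d = 0.44

n = ((1.645 + 0.643) / 0.44)²
n = (5.200)²
n ≈ 27.04
Round up to the next whole number: n = 28 pairs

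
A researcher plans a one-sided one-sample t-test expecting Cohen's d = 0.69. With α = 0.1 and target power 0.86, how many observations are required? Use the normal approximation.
n = 12

Sample size formula (one-sample t-test, normal approximation):
n = ((z_α + z_β) / d)²

z_α = 1.282 (for α = 0.1, one-sided)
z_β = 1.080 (for power = 0.86)
d = 0.69

n = ((1.282 + 1.080) / 0.69)²
n = (3.423)²
n ≈ 11.72
Round up to the next whole number: n = 12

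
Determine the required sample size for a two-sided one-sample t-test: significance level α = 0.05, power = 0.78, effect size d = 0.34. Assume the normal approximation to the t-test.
n = 65

Sample size formula (one-sample t-test, normal approximation):
n = ((z_{α/2} + z_β) / d)²

z_{α/2} = 1.960 (for α = 0.05, two-sided)
z_β = 0.772 (for power = 0.78)
d = 0.34

n = ((1.960 + 0.772) / 0.34)²
n = (8.035)²
n ≈ 64.56
Round up to the next whole number: n = 65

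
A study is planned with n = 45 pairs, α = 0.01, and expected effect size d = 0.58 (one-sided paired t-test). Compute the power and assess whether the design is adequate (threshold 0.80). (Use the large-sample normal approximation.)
Power ≈ 0.94; the study is adequately powered (power ≥ 0.80)

Power calculation (paired t-test, normal approximation):
z_β = d · √n - z_α
z_β = 0.58 · √45 - 2.326
z_β = 0.58 · 6.708 - 2.326
z_β = 1.564

Power = Φ(z_β) = Φ(1.564) ≈ 0.941

Effect size d = 0.58 is medium by Cohen's convention (0.2/0.5/0.8).

Threshold: power ≥ 0.80 is conventionally adequate.
Power ≈ 0.94 → the study is adequately powered (power ≥ 0.80).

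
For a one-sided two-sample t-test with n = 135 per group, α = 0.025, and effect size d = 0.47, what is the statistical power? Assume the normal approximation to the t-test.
Power ≈ 0.97

Power calculation (two-sample t-test, normal approximation):
z_β = d · √(n/2) - z_α
z_β = 0.47 · √(135/2) - 1.960
z_β = 0.47 · 8.216 - 1.960
z_β = 1.901

Power = Φ(z_β) = Φ(1.901) ≈ 0.971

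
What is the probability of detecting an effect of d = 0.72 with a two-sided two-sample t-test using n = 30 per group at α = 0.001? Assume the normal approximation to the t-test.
Power ≈ 0.31

Power calculation (two-sample t-test, normal approximation):
z_β = d · √(n/2) - z_{α/2}
z_β = 0.72 · √(30/2) - 3.291
z_β = 0.72 · 3.873 - 3.291
z_β = -0.502

Power = Φ(z_β) = Φ(-0.502) ≈ 0.308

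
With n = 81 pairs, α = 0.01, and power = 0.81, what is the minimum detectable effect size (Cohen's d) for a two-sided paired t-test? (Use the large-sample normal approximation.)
d ≈ 0.38

Minimum detectable effect (paired t-test, normal approximation):
d = (z_{α/2} + z_β) / √n
d = (2.576 + 0.878) / √81
d = 3.454 / 9.000
d ≈ 0.38

By Cohen's convention (0.2 small / 0.5 medium / 0.8 large): small effect.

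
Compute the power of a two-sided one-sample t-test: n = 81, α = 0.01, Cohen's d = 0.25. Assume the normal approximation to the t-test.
Power ≈ 0.37

Power calculation (one-sample t-test, normal approximation):
z_β = d · √n - z_{α/2}
z_β = 0.25 · √81 - 2.576
z_β = 0.25 · 9.000 - 2.576
z_β = -0.326

Power = Φ(z_β) = Φ(-0.326) ≈ 0.372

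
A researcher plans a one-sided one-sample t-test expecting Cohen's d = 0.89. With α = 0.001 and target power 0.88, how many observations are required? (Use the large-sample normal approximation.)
n = 23

Sample size formula (one-sample t-test, normal approximation):
n = ((z_α + z_β) / d)²

z_α = 3.090 (for α = 0.001, one-sided)
z_β = 1.175 (for power = 0.88)
d = 0.89

n = ((3.090 + 1.175) / 0.89)²
n = (4.792)²
n ≈ 22.96
Round up to the next whole number: n = 23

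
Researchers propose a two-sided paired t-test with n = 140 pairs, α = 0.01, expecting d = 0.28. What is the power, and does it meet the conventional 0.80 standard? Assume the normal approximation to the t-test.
Power ≈ 0.77; the study is underpowered (power < 0.80)

Power calculation (paired t-test, normal approximation):
z_β = d · √n - z_{α/2}
z_β = 0.28 · √140 - 2.576
z_β = 0.28 · 11.832 - 2.576
z_β = 0.737

Power = Φ(z_β) = Φ(0.737) ≈ 0.769

Effect size d = 0.28 is small by Cohen's convention (0.2/0.5/0.8).

Threshold: power ≥ 0.80 is conventionally adequate.
Power ≈ 0.77 → the study is underpowered (power < 0.80).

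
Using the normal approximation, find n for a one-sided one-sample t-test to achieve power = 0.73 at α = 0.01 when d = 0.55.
n = 29

Sample size formula (one-sample t-test, normal approximation):
n = ((z_α + z_β) / d)²

z_α = 2.326 (for α = 0.01, one-sided)
z_β = 0.613 (for power = 0.73)
d = 0.55

n = ((2.326 + 0.613) / 0.55)²
n = (5.344)²
n ≈ 28.56
Round up to the next whole number: n = 29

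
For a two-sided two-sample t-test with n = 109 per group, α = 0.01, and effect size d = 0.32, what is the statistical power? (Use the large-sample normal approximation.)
Power ≈ 0.42

Power calculation (two-sample t-test, normal approximation):
z_β = d · √(n/2) - z_{α/2}
z_β = 0.32 · √(109/2) - 2.576
z_β = 0.32 · 7.382 - 2.576
z_β = -0.213

Power = Φ(z_β) = Φ(-0.213) ≈ 0.415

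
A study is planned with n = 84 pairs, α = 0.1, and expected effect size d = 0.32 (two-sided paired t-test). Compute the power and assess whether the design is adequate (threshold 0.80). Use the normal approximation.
Power ≈ 0.90; the study is adequately powered (power ≥ 0.80)

Power calculation (paired t-test, normal approximation):
z_β = d · √n - z_{α/2}
z_β = 0.32 · √84 - 1.645
z_β = 0.32 · 9.165 - 1.645
z_β = 1.288

Power = Φ(z_β) = Φ(1.288) ≈ 0.901

Effect size d = 0.32 is small by Cohen's convention (0.2/0.5/0.8).

Threshold: power ≥ 0.80 is conventionally adequate.
Power ≈ 0.90 → the study is adequately powered (power ≥ 0.80).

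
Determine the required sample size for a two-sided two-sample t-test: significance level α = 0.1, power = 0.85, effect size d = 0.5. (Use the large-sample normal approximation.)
n = 58 per group

Sample size formula (two-sample t-test, normal approximation):
n = 2 · ((z_{α/2} + z_β) / d)²

z_{α/2} = 1.645 (for α = 0.1, two-sided)
z_β = 1.036 (for power = 0.85)
d = 0.5

n = 2 · ((1.645 + 1.036) / 0.5)²
n = 2 · (5.362)²
n ≈ 57.50
Round up to the next whole number: n = 58 per group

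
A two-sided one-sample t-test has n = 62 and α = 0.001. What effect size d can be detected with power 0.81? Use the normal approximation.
d ≈ 0.53

Minimum detectable effect (one-sample t-test, normal approximation):
d = (z_{α/2} + z_β) / √n
d = (3.291 + 0.878) / √62
d = 4.168 / 7.874
d ≈ 0.53

By Cohen's convention (0.2 small / 0.5 medium / 0.8 large): medium effect.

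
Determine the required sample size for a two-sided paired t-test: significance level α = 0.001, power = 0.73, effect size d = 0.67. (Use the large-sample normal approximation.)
n = 34 pairs

Sample size formula (paired t-test, normal approximation):
n = ((z_{α/2} + z_β) / d)²

z_{α/2} = 3.291 (for α = 0.001, two-sided)
z_β = 0.613 (for power = 0.73)
d = 0.67

n = ((3.291 + 0.613) / 0.67)²
n = (5.827)²
n ≈ 33.95
Round up to the next whole number: n = 34 pairs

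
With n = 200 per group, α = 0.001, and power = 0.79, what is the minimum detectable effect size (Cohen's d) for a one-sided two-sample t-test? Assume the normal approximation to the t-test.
d ≈ 0.39

Minimum detectable effect (two-sample t-test, normal approximation):
d = (z_α + z_β) / √(n/2)
d = (3.090 + 0.806) / √(200/2)
d = 3.897 / 10.000
d ≈ 0.39

By Cohen's convention (0.2 small / 0.5 medium / 0.8 large): small effect.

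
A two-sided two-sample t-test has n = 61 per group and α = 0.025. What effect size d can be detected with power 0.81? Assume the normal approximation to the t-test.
d ≈ 0.56

Minimum detectable effect (two-sample t-test, normal approximation):
d = (z_{α/2} + z_β) / √(n/2)
d = (2.241 + 0.878) / √(61/2)
d = 3.119 / 5.523
d ≈ 0.56

By Cohen's convention (0.2 small / 0.5 medium / 0.8 large): medium effect.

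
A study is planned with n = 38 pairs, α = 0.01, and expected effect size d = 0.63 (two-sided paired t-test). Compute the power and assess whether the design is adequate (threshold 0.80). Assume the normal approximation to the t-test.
Power ≈ 0.90; the study is adequately powered (power ≥ 0.80)

Power calculation (paired t-test, normal approximation):
z_β = d · √n - z_{α/2}
z_β = 0.63 · √38 - 2.576
z_β = 0.63 · 6.164 - 2.576
z_β = 1.308

Power = Φ(z_β) = Φ(1.308) ≈ 0.905

Effect size d = 0.63 is medium by Cohen's convention (0.2/0.5/0.8).

Threshold: power ≥ 0.80 is conventionally adequate.
Power ≈ 0.90 → the study is adequately powered (power ≥ 0.80).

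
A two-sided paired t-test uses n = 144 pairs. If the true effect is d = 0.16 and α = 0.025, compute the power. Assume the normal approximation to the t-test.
Power ≈ 0.37

Power calculation (paired t-test, normal approximation):
z_β = d · √n - z_{α/2}
z_β = 0.16 · √144 - 2.241
z_β = 0.16 · 12.000 - 2.241
z_β = -0.321

Power = Φ(z_β) = Φ(-0.321) ≈ 0.374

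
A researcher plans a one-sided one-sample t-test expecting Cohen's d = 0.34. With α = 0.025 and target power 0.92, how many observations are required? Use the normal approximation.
n = 98

Sample size formula (one-sample t-test, normal approximation):
n = ((z_α + z_β) / d)²

z_α = 1.960 (for α = 0.025, one-sided)
z_β = 1.405 (for power = 0.92)
d = 0.34

n = ((1.960 + 1.405) / 0.34)²
n = (9.897)²
n ≈ 97.95
Round up to the next whole number: n = 98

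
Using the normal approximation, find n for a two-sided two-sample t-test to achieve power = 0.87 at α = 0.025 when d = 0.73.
n = 43 per group

Sample size formula (two-sample t-test, normal approximation):
n = 2 · ((z_{α/2} + z_β) / d)²

z_{α/2} = 2.241 (for α = 0.025, two-sided)
z_β = 1.126 (for power = 0.87)
d = 0.73

n = 2 · ((2.241 + 1.126) / 0.73)²
n = 2 · (4.612)²
n ≈ 42.54
Round up to the next whole number: n = 43 per group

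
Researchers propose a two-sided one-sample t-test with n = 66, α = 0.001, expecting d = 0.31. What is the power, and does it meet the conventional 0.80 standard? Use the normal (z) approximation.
Power ≈ 0.22; the study is underpowered (power < 0.80)

Power calculation (one-sample t-test, normal approximation):
z_β = d · √n - z_{α/2}
z_β = 0.31 · √66 - 3.291
z_β = 0.31 · 8.124 - 3.291
z_β = -0.772

Power = Φ(z_β) = Φ(-0.772) ≈ 0.220

Effect size d = 0.31 is small by Cohen's convention (0.2/0.5/0.8).

Threshold: power ≥ 0.80 is conventionally adequate.
Power ≈ 0.22 → the study is underpowered (power < 0.80).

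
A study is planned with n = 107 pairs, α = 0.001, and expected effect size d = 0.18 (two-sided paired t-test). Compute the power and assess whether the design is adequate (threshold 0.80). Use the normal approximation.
Power ≈ 0.08; the study is underpowered (power < 0.80)

Power calculation (paired t-test, normal approximation):
z_β = d · √n - z_{α/2}
z_β = 0.18 · √107 - 3.291
z_β = 0.18 · 10.344 - 3.291
z_β = -1.429

Power = Φ(z_β) = Φ(-1.429) ≈ 0.077

Effect size d = 0.18 is very small by Cohen's convention (0.2/0.5/0.8).

Threshold: power ≥ 0.80 is conventionally adequate.
Power ≈ 0.08 → the study is underpowered (power < 0.80).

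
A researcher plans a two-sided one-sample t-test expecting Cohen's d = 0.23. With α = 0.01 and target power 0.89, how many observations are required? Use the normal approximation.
n = 274

Sample size formula (one-sample t-test, normal approximation):
n = ((z_{α/2} + z_β) / d)²

z_{α/2} = 2.576 (for α = 0.01, two-sided)
z_β = 1.227 (for power = 0.89)
d = 0.23

n = ((2.576 + 1.227) / 0.23)²
n = (16.535)²
n ≈ 273.41
Round up to the next whole number: n = 274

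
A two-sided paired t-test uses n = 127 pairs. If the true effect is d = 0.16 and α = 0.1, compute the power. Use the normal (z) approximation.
Power ≈ 0.56

Power calculation (paired t-test, normal approximation):
z_β = d · √n - z_{α/2}
z_β = 0.16 · √127 - 1.645
z_β = 0.16 · 11.269 - 1.645
z_β = 0.158

Power = Φ(z_β) = Φ(0.158) ≈ 0.563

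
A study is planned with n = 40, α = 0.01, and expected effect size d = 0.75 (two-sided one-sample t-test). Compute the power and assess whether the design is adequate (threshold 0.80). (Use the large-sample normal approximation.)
Power ≈ 0.98; the study is adequately powered (power ≥ 0.80)

Power calculation (one-sample t-test, normal approximation):
z_β = d · √n - z_{α/2}
z_β = 0.75 · √40 - 2.576
z_β = 0.75 · 6.325 - 2.576
z_β = 2.168

Power = Φ(z_β) = Φ(2.168) ≈ 0.985

Effect size d = 0.75 is medium by Cohen's convention (0.2/0.5/0.8).

Threshold: power ≥ 0.80 is conventionally adequate.
Power ≈ 0.98 → the study is adequately powered (power ≥ 0.80).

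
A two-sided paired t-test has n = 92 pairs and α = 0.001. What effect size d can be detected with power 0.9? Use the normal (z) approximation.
d ≈ 0.48

Minimum detectable effect (paired t-test, normal approximation):
d = (z_{α/2} + z_β) / √n
d = (3.291 + 1.282) / √92
d = 4.572 / 9.592
d ≈ 0.48

By Cohen's convention (0.2 small / 0.5 medium / 0.8 large): small effect.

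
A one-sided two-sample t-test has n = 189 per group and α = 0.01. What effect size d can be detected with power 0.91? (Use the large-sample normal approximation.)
d ≈ 0.38

Minimum detectable effect (two-sample t-test, normal approximation):
d = (z_α + z_β) / √(n/2)
d = (2.326 + 1.341) / √(189/2)
d = 3.667 / 9.721
d ≈ 0.38

By Cohen's convention (0.2 small / 0.5 medium / 0.8 large): small effect.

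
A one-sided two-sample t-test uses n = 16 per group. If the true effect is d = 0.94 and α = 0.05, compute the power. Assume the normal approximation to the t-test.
Power ≈ 0.84

Power calculation (two-sample t-test, normal approximation):
z_β = d · √(n/2) - z_α
z_β = 0.94 · √(16/2) - 1.645
z_β = 0.94 · 2.828 - 1.645
z_β = 1.014

Power = Φ(z_β) = Φ(1.014) ≈ 0.845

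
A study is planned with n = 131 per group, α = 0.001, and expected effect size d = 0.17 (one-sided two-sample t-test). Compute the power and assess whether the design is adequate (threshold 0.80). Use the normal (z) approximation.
Power ≈ 0.04; the study is underpowered (power < 0.80)

Power calculation (two-sample t-test, normal approximation):
z_β = d · √(n/2) - z_α
z_β = 0.17 · √(131/2) - 3.090
z_β = 0.17 · 8.093 - 3.090
z_β = -1.714

Power = Φ(z_β) = Φ(-1.714) ≈ 0.043

Effect size d = 0.17 is very small by Cohen's convention (0.2/0.5/0.8).

Threshold: power ≥ 0.80 is conventionally adequate.
Power ≈ 0.04 → the study is underpowered (power < 0.80).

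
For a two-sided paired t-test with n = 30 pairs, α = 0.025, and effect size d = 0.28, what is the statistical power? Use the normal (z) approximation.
Power ≈ 0.24

Power calculation (paired t-test, normal approximation):
z_β = d · √n - z_{α/2}
z_β = 0.28 · √30 - 2.241
z_β = 0.28 · 5.477 - 2.241
z_β = -0.708

Power = Φ(z_β) = Φ(-0.708) ≈ 0.240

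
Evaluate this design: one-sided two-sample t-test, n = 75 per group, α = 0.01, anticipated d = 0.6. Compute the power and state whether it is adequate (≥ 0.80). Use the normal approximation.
Power ≈ 0.91; the study is adequately powered (power ≥ 0.80)

Power calculation (two-sample t-test, normal approximation):
z_β = d · √(n/2) - z_α
z_β = 0.6 · √(75/2) - 2.326
z_β = 0.6 · 6.124 - 2.326
z_β = 1.348

Power = Φ(z_β) = Φ(1.348) ≈ 0.911

Effect size d = 0.6 is medium by Cohen's convention (0.2/0.5/0.8).

Threshold: power ≥ 0.80 is conventionally adequate.
Power ≈ 0.91 → the study is adequately powered (power ≥ 0.80).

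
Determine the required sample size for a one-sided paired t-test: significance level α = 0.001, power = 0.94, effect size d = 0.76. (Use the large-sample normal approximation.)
n = 38 pairs

Sample size formula (paired t-test, normal approximation):
n = ((z_α + z_β) / d)²

z_α = 3.090 (for α = 0.001, one-sided)
z_β = 1.555 (for power = 0.94)
d = 0.76

n = ((3.090 + 1.555) / 0.76)²
n = (6.112)²
n ≈ 37.36
Round up to the next whole number: n = 38 pairs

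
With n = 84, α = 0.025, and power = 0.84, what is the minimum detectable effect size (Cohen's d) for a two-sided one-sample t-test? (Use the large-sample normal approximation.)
d ≈ 0.35

Minimum detectable effect (one-sample t-test, normal approximation):
d = (z_{α/2} + z_β) / √n
d = (2.241 + 0.994) / √84
d = 3.236 / 9.165
d ≈ 0.35

By Cohen's convention (0.2 small / 0.5 medium / 0.8 large): small effect.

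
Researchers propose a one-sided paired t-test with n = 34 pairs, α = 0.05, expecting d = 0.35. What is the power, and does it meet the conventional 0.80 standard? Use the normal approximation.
Power ≈ 0.65; the study is underpowered (power < 0.80)

Power calculation (paired t-test, normal approximation):
z_β = d · √n - z_α
z_β = 0.35 · √34 - 1.645
z_β = 0.35 · 5.831 - 1.645
z_β = 0.396

Power = Φ(z_β) = Φ(0.396) ≈ 0.654

Effect size d = 0.35 is small by Cohen's convention (0.2/0.5/0.8).

Threshold: power ≥ 0.80 is conventionally adequate.
Power ≈ 0.65 → the study is underpowered (power < 0.80).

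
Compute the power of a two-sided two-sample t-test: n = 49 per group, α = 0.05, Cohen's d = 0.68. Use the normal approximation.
Power ≈ 0.92

Power calculation (two-sample t-test, normal approximation):
z_β = d · √(n/2) - z_{α/2}
z_β = 0.68 · √(49/2) - 1.960
z_β = 0.68 · 4.950 - 1.960
z_β = 1.406

Power = Φ(z_β) = Φ(1.406) ≈ 0.920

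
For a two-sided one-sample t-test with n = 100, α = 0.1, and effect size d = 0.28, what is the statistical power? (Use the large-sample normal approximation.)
Power ≈ 0.88

Power calculation (one-sample t-test, normal approximation):
z_β = d · √n - z_{α/2}
z_β = 0.28 · √100 - 1.645
z_β = 0.28 · 10.000 - 1.645
z_β = 1.155

Power = Φ(z_β) = Φ(1.155) ≈ 0.876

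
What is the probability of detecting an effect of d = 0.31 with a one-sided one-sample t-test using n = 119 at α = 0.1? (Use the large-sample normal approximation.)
Power ≈ 0.98

Power calculation (one-sample t-test, normal approximation):
z_β = d · √n - z_α
z_β = 0.31 · √119 - 1.282
z_β = 0.31 · 10.909 - 1.282
z_β = 2.100

Power = Φ(z_β) = Φ(2.100) ≈ 0.982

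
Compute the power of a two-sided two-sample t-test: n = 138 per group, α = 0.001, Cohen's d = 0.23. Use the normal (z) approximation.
Power ≈ 0.08

Power calculation (two-sample t-test, normal approximation):
z_β = d · √(n/2) - z_{α/2}
z_β = 0.23 · √(138/2) - 3.291
z_β = 0.23 · 8.307 - 3.291
z_β = -1.380

Power = Φ(z_β) = Φ(-1.380) ≈ 0.084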